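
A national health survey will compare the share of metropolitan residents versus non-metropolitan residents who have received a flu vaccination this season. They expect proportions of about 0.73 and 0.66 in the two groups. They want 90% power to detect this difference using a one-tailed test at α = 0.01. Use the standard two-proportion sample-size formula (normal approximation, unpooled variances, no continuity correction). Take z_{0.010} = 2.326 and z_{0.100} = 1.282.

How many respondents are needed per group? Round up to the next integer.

n = 1120 per group

n = (z_α + z_β)² · [p₁(1−p₁) + p₂(1−p₂)] / (p₁ − p₂)²
  = (2.326 + 1.282)² · (0.73·0.27 + 0.66·0.34) / (0.07)²
  = (3.608)² · (0.1971 + 0.2244) / 0.0049
  = 13.0177 · 0.4215 / 0.0049
  = 1119.78
Round up → n = 1120 per group.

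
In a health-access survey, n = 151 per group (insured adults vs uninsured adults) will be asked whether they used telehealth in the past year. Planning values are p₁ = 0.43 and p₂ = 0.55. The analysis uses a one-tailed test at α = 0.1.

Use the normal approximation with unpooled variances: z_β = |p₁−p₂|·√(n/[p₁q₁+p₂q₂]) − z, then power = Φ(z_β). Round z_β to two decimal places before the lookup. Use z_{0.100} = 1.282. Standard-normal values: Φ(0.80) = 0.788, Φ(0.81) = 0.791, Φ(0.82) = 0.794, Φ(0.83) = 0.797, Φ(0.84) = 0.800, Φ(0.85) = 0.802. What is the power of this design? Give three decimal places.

z_β = |p₁−p₂|·√(n/[p₁q₁+p₂q₂]) − z_α
    = 0.12 · √(151/0.4926) − 1.282
    = 0.12 · 17.5082 − 1.282
    = 2.1010 − 1.282 = 0.8190 → 0.82
Power = Φ(0.82) = 0.794.

Power ≈ 0.794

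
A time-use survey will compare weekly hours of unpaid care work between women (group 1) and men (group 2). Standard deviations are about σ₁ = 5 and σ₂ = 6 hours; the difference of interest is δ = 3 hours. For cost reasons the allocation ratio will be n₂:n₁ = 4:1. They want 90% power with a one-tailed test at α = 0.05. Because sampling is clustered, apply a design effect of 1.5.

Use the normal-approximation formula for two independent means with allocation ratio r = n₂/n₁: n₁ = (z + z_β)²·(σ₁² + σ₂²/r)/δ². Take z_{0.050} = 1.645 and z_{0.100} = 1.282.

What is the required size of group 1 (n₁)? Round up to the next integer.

n₁ = 49

n₁ = (z_α + z_β)² · (σ₁² + σ₂²/r) / δ²
   = (1.645 + 1.282)² · (5² + 6²/4) / 3²
   = 8.5673 · (25 + 9) / 9
   = 8.5673 · 34 / 9
   = 32.37
Design effect: 1.5 × 32.37 = 48.55.
Round up → n₁ = 49; n₂ = r·n₁ = 4 × 49 = 196.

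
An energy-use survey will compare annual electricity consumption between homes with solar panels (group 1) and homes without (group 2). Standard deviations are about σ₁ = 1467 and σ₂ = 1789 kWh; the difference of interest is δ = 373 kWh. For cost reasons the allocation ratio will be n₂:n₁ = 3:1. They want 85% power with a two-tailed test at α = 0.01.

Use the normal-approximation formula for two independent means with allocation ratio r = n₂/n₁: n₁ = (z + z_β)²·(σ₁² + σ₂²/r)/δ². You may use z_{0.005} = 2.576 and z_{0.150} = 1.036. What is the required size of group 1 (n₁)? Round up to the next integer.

n₁ = (z_{α/2} + z_β)² · (σ₁² + σ₂²/r) / δ²
   = (2.576 + 1.036)² · (1467² + 1789²/3) / 373²
   = 13.0465 · (2152089 + 1066840.3) / 139129
   = 13.0465 · 3218929.3 / 139129
   = 301.85
Round up → n₁ = 302; n₂ = r·n₁ = 3 × 302 = 906.

n₁ = 302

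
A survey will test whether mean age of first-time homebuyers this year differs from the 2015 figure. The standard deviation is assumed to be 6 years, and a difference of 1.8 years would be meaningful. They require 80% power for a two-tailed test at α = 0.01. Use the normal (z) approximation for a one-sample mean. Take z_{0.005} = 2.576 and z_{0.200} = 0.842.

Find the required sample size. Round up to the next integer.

n = (z_{α/2} + z_β)² · σ² / δ²
  = (2.576 + 0.842)² · 6² / 1.8²
  = 11.6827 · 36 / 3.24
  = 129.81
Round up → n = 130.

n = 130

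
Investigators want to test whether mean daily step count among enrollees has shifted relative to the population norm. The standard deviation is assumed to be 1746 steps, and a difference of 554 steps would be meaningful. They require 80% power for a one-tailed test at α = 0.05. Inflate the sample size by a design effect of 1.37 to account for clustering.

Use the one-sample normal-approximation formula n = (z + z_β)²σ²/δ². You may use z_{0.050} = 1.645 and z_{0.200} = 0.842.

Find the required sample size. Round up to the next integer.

n = (z_α + z_β)² · σ² / δ²
  = (1.645 + 0.842)² · 1746² / 554²
  = 6.1852 · 3048516 / 306916
  = 61.44
Design effect: 1.37 × 61.44 = 84.17.
Round up → n = 85.

n = 85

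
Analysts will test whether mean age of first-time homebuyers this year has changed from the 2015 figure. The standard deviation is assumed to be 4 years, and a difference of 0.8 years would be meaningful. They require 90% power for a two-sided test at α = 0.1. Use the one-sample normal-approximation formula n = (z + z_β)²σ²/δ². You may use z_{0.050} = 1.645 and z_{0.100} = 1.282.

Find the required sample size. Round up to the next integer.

n = (z_{α/2} + z_β)² · σ² / δ²
  = (1.645 + 1.282)² · 4² / 0.8²
  = 8.5673 · 16 / 0.64
  = 214.18
Round up → n = 215.

n = 215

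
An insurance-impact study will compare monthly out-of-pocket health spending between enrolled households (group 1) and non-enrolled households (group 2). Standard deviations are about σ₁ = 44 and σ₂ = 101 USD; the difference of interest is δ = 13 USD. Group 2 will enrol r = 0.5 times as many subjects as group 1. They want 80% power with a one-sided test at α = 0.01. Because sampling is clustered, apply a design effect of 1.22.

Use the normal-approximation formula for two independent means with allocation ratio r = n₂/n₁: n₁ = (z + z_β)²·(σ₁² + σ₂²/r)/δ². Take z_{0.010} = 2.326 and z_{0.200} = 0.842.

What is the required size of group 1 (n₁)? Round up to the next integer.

n₁ = 1619

n₁ = (z_α + z_β)² · (σ₁² + σ₂²/r) / δ²
   = (2.326 + 0.842)² · (44² + 101²/0.5) / 13²
   = 10.0362 · (1936 + 20402) / 169
   = 10.0362 · 22338 / 169
   = 1326.56
Design effect: 1.22 × 1326.56 = 1618.41.
Round up → n₁ = 1619; n₂ = r·n₁ = 0.5 × 1619 = 810.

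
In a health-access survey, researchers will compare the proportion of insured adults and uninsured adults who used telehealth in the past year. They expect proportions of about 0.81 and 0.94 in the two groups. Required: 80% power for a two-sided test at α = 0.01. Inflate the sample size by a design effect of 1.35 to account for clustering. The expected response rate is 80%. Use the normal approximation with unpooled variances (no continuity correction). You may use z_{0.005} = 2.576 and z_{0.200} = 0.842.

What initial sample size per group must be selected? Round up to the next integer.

n = (z_{α/2} + z_β)² · [p₁(1−p₁) + p₂(1−p₂)] / (p₁ − p₂)²
  = (2.576 + 0.842)² · (0.81·0.19 + 0.94·0.06) / (-0.13)²
  = (3.418)² · (0.1539 + 0.0564) / 0.0169
  = 11.6827 · 0.2103 / 0.0169
  = 145.38
Design effect: 1.35 × 145.38 = 196.26.
Adjust for 80% response: 196.26 / 0.80 = 245.32.
Round up → n = 246 per group.

n = 246 per group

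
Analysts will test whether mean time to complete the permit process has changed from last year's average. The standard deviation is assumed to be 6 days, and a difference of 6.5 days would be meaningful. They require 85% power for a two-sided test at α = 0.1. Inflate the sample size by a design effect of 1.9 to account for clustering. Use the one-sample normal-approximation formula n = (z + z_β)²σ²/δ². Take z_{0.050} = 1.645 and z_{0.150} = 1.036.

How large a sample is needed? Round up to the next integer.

n = (z_{α/2} + z_β)² · σ² / δ²
  = (1.645 + 1.036)² · 6² / 6.5²
  = 7.1878 · 36 / 42.25
  = 6.12
Design effect: 1.9 × 6.12 = 11.64.
Round up → n = 12.

n = 12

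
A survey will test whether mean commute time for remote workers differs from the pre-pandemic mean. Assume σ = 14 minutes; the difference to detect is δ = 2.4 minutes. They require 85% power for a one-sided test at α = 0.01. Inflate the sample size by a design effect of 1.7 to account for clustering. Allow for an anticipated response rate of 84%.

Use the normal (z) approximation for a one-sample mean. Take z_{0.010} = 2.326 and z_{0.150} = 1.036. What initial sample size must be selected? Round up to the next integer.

n = (z_α + z_β)² · σ² / δ²
  = (2.326 + 1.036)² · 14² / 2.4²
  = 11.3030 · 196 / 5.76
  = 384.62
Design effect: 1.7 × 384.62 = 653.85.
Adjust for 84% response: 653.85 / 0.84 = 778.39.
Round up → n = 779.

n = 779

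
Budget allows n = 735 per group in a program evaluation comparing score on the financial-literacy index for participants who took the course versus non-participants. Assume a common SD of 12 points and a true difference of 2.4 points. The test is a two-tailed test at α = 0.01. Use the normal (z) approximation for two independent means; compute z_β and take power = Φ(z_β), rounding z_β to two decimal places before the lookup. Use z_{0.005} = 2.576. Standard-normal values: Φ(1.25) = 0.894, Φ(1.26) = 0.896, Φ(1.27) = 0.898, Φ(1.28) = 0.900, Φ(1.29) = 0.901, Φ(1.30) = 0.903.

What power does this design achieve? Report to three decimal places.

z_β = δ·√(n/(σ₁²+σ₂²)) − z_{α/2}
    = 2.4 · √(735/288) − 2.576
    = 2.4 · 1.59752 − 2.576
    = 3.8341 − 2.576 = 1.2581 → 1.26
Power = Φ(1.26) = 0.896.

Power ≈ 0.896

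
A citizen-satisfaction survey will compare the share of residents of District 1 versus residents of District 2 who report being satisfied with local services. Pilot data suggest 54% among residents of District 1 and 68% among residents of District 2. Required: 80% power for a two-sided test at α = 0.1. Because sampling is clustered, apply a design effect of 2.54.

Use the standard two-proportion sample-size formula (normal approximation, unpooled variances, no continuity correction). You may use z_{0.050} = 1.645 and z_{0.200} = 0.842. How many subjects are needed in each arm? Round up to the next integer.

n = 374 per group

n = (z_{α/2} + z_β)² · [p₁(1−p₁) + p₂(1−p₂)] / (p₁ − p₂)²
  = (1.645 + 0.842)² · (0.54·0.46 + 0.68·0.32) / (-0.14)²
  = (2.487)² · (0.2484 + 0.2176) / 0.0196
  = 6.1852 · 0.4660 / 0.0196
  = 147.06
Design effect: 2.54 × 147.06 = 373.52.
Round up → n = 374 per group.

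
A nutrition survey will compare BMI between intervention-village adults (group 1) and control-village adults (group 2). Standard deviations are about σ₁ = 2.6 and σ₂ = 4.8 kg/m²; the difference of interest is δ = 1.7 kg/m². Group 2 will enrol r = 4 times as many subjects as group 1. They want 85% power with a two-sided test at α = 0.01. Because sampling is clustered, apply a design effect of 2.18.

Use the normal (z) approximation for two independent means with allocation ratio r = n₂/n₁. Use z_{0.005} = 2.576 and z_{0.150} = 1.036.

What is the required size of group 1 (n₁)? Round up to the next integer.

n₁ = (z_{α/2} + z_β)² · (σ₁² + σ₂²/r) / δ²
   = (2.576 + 1.036)² · (2.6² + 4.8²/4) / 1.7²
   = 13.0465 · (6.76 + 5.76) / 2.89
   = 13.0465 · 12.52 / 2.89
   = 56.52
Design effect: 2.18 × 56.52 = 123.21.
Round up → n₁ = 124; n₂ = r·n₁ = 4 × 124 = 496.

n₁ = 124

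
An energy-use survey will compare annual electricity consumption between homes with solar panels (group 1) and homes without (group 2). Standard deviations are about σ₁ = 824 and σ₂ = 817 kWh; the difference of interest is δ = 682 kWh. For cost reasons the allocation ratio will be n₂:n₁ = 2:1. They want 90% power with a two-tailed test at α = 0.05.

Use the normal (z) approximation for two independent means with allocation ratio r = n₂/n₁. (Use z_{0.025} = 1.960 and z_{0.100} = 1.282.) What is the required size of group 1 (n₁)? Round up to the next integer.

n₁ = (z_{α/2} + z_β)² · (σ₁² + σ₂²/r) / δ²
   = (1.960 + 1.282)² · (824² + 817²/2) / 682²
   = 10.5106 · (678976 + 333744.5) / 465124
   = 10.5106 · 1012720.5 / 465124
   = 22.88
Round up → n₁ = 23; n₂ = r·n₁ = 2 × 23 = 46.

n₁ = 23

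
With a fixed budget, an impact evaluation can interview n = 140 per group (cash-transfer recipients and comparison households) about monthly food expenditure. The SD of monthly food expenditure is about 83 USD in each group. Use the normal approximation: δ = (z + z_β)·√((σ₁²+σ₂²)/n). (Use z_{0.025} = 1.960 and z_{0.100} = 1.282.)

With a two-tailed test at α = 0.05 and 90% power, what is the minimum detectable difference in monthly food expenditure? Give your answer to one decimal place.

Minimum detectable difference ≈ 32.2 USD

δ = (z_{α/2} + z_β) · √((σ₁²+σ₂²)/n)
  = (1.960 + 1.282) · √(13778/140)
  = 3.242 · √98.4143
  = 3.242 · 9.9204
  = 32.1619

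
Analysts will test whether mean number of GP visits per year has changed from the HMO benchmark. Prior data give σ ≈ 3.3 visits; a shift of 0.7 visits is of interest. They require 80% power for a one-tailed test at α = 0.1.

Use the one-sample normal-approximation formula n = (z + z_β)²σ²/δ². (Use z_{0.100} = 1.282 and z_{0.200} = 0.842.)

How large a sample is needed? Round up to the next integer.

n = (z_α + z_β)² · σ² / δ²
  = (1.282 + 0.842)² · 3.3² / 0.7²
  = 4.5114 · 10.89 / 0.49
  = 100.26
Round up → n = 101.

n = 101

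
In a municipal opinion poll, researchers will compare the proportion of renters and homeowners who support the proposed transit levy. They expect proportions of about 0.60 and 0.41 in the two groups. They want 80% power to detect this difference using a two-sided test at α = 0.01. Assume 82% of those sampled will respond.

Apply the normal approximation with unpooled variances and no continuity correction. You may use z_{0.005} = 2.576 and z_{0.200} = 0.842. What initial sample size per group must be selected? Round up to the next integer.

n = 191 per group

n = (z_{α/2} + z_β)² · [p₁(1−p₁) + p₂(1−p₂)] / (p₁ − p₂)²
  = (2.576 + 0.842)² · (0.60·0.40 + 0.41·0.59) / (0.19)²
  = (3.418)² · (0.2400 + 0.2419) / 0.0361
  = 11.6827 · 0.4819 / 0.0361
  = 155.95
Adjust for 82% response: 155.95 / 0.82 = 190.19.
Round up → n = 191 per group.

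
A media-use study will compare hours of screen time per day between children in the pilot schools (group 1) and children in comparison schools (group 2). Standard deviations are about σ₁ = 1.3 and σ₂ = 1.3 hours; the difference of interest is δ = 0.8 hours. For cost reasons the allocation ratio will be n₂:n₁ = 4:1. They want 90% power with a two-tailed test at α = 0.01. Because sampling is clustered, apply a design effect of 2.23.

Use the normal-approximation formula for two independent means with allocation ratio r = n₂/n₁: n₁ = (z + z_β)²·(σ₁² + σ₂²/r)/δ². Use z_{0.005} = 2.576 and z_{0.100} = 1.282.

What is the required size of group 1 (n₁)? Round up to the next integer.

n₁ = 110

n₁ = (z_{α/2} + z_β)² · (σ₁² + σ₂²/r) / δ²
   = (2.576 + 1.282)² · (1.3² + 1.3²/4) / 0.8²
   = 14.8842 · (1.69 + 0.4225) / 0.64
   = 14.8842 · 2.1125 / 0.64
   = 49.13
Design effect: 2.23 × 49.13 = 109.56.
Round up → n₁ = 110; n₂ = r·n₁ = 4 × 110 = 440.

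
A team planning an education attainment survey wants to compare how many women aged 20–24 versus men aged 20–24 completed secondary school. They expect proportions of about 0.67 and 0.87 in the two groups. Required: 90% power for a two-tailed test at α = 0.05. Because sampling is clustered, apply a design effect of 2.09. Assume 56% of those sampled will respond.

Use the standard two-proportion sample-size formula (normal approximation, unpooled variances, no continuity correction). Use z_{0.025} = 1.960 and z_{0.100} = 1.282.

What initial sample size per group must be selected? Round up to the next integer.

n = 328 per group

n = (z_{α/2} + z_β)² · [p₁(1−p₁) + p₂(1−p₂)] / (p₁ − p₂)²
  = (1.960 + 1.282)² · (0.67·0.33 + 0.87·0.13) / (-0.20)²
  = (3.242)² · (0.2211 + 0.1131) / 0.0400
  = 10.5106 · 0.3342 / 0.0400
  = 87.82
Design effect: 2.09 × 87.82 = 183.53.
Adjust for 56% response: 183.53 / 0.56 = 327.74.
Round up → n = 328 per group.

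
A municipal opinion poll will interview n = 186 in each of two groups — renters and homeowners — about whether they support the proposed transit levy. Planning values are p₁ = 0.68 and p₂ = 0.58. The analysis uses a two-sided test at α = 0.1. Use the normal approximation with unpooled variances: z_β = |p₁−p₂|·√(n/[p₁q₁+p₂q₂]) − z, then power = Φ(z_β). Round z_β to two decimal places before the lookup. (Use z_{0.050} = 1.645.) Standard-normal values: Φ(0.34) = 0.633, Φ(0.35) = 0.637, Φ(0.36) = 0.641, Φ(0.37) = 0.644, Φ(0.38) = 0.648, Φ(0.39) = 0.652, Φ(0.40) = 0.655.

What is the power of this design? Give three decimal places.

Power ≈ 0.641

z_β = |p₁−p₂|·√(n/[p₁q₁+p₂q₂]) − z_{α/2}
    = 0.10 · √(186/0.4612) − 1.645
    = 0.10 · 20.0822 − 1.645
    = 2.0082 − 1.645 = 0.3632 → 0.36
Power = Φ(0.36) = 0.641.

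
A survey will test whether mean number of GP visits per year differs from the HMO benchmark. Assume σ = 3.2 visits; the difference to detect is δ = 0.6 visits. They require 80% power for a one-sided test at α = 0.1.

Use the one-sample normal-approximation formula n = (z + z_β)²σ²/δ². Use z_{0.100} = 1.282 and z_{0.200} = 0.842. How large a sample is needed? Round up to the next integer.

n = (z_α + z_β)² · σ² / δ²
  = (1.282 + 0.842)² · 3.2² / 0.6²
  = 4.5114 · 10.24 / 0.36
  = 128.32
Round up → n = 129.

n = 129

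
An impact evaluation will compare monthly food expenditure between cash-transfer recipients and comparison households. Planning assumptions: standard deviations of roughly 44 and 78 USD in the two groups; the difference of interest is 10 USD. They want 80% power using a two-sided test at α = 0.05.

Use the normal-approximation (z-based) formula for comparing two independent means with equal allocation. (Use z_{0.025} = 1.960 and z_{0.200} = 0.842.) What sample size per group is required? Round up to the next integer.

n = (z_{α/2} + z_β)² · (σ₁² + σ₂²) / δ²
  = (1.960 + 0.842)² · (44² + 78² = 8020) / 10²
  = 7.8512 · 8020 / 100
  = 629.67
Round up → n = 630 per group.

n = 630 per group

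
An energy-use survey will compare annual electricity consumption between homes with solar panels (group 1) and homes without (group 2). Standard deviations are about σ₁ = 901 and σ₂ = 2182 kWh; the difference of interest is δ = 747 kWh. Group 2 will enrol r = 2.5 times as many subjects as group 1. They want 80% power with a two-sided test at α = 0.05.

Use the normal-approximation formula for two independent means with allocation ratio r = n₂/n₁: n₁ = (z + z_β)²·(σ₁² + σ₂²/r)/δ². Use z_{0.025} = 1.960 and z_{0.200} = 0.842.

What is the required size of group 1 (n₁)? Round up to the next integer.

n₁ = 39

n₁ = (z_{α/2} + z_β)² · (σ₁² + σ₂²/r) / δ²
   = (1.960 + 0.842)² · (901² + 2182²/2.5) / 747²
   = 7.8512 · (811801 + 1904449.6) / 558009
   = 7.8512 · 2716250.6 / 558009
   = 38.22
Round up → n₁ = 39; n₂ = r·n₁ = 2.5 × 39 = 98.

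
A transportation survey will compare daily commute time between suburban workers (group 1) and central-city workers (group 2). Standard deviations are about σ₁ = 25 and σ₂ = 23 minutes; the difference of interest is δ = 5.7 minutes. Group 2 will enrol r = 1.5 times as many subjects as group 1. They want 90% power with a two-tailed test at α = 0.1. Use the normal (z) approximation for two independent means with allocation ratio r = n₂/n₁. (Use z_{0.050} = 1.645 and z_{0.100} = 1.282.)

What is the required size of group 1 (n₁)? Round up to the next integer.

n₁ = (z_{α/2} + z_β)² · (σ₁² + σ₂²/r) / δ²
   = (1.645 + 1.282)² · (25² + 23²/1.5) / 5.7²
   = 8.5673 · (625 + 352.6667) / 32.49
   = 8.5673 · 977.6667 / 32.49
   = 257.80
Round up → n₁ = 258; n₂ = r·n₁ = 1.5 × 258 = 387.

n₁ = 258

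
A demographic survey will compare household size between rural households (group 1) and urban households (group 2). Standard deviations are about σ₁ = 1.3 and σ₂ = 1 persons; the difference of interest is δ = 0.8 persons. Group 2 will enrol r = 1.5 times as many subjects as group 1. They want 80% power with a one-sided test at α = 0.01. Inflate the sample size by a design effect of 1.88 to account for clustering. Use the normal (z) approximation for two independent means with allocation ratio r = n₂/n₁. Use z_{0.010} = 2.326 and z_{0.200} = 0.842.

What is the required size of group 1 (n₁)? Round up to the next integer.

n₁ = 70

n₁ = (z_α + z_β)² · (σ₁² + σ₂²/r) / δ²
   = (2.326 + 0.842)² · (1.3² + 1²/1.5) / 0.8²
   = 10.0362 · (1.69 + 0.66667) / 0.64
   = 10.0362 · 2.3567 / 0.64
   = 36.96
Design effect: 1.88 × 36.96 = 69.48.
Round up → n₁ = 70; n₂ = r·n₁ = 1.5 × 70 = 105.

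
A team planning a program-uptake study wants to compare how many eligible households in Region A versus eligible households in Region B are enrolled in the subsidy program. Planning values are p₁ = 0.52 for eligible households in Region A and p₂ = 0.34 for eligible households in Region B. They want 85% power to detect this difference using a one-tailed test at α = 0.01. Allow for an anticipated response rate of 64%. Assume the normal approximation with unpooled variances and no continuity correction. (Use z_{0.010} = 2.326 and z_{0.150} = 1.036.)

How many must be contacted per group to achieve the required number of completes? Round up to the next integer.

n = 259 per group

n = (z_α + z_β)² · [p₁(1−p₁) + p₂(1−p₂)] / (p₁ − p₂)²
  = (2.326 + 1.036)² · (0.52·0.48 + 0.34·0.66) / (0.18)²
  = (3.362)² · (0.2496 + 0.2244) / 0.0324
  = 11.3030 · 0.4740 / 0.0324
  = 165.36
Adjust for 64% response: 165.36 / 0.64 = 258.37.
Round up → n = 259 per group.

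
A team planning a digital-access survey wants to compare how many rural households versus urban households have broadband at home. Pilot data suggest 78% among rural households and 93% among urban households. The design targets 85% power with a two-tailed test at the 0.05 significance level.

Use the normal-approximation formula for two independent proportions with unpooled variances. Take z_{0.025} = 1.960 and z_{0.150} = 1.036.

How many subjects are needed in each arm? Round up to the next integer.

n = (z_{α/2} + z_β)² · [p₁(1−p₁) + p₂(1−p₂)] / (p₁ − p₂)²
  = (1.960 + 1.036)² · (0.78·0.22 + 0.93·0.07) / (-0.15)²
  = (2.996)² · (0.1716 + 0.0651) / 0.0225
  = 8.9760 · 0.2367 / 0.0225
  = 94.43
Round up → n = 95 per group.

n = 95 per group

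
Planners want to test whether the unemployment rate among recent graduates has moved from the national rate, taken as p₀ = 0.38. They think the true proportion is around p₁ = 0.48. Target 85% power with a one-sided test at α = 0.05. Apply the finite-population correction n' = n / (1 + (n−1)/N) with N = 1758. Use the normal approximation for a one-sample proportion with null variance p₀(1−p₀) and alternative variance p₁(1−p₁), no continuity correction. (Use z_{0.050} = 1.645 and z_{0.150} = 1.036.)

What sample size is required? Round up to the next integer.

n = [z_α·√(p₀q₀) + z_β·√(p₁q₁)]² / (p₁ − p₀)²
  = [1.645·√(0.38·0.62) + 1.036·√(0.48·0.52)]² / (0.10)²
  = [1.645·0.4854 + 1.036·0.4996]² / 0.0100
  = [1.3160]² / 0.0100
  = 173.20
Finite-population correction (N = 1758): 173.20 / (1 + (173.20 − 1)/1758) = 157.75.
Round up → n = 158.

n = 158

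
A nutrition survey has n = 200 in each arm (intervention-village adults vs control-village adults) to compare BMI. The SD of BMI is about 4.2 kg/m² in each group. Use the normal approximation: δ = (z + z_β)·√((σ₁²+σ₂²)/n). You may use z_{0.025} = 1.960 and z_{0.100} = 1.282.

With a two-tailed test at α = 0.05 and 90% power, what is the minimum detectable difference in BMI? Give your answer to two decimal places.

δ = (z_{α/2} + z_β) · √((σ₁²+σ₂²)/n)
  = (1.960 + 1.282) · √(35.28/200)
  = 3.242 · √0.1764
  = 3.242 · 0.4200
  = 1.3616

Minimum detectable difference ≈ 1.36 kg/m²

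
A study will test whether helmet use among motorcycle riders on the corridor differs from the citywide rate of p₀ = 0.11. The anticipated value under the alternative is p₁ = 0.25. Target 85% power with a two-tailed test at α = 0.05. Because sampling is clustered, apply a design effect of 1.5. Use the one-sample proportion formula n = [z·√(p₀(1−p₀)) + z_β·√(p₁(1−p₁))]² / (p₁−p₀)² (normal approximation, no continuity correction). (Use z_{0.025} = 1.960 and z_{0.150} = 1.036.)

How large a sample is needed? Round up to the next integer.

n = 87

n = [z_{α/2}·√(p₀q₀) + z_β·√(p₁q₁)]² / (p₁ − p₀)²
  = [1.960·√(0.11·0.89) + 1.036·√(0.25·0.75)]² / (0.14)²
  = [1.960·0.3129 + 1.036·0.4330]² / 0.0196
  = [1.0619]² / 0.0196
  = 57.53
Design effect: 1.5 × 57.53 = 86.29.
Round up → n = 87.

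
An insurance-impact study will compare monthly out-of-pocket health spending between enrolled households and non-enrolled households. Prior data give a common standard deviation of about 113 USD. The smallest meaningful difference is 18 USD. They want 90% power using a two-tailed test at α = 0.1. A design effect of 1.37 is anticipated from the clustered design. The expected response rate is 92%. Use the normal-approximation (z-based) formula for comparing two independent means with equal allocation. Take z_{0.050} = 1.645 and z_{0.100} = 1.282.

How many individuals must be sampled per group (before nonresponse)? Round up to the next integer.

n = 1006 per group

n = (z_{α/2} + z_β)² · (σ₁² + σ₂²) / δ²
  = (1.645 + 1.282)² · (2·113² = 25538) / 18²
  = 8.5673 · 25538 / 324
  = 675.29
Design effect: 1.37 × 675.29 = 925.14.
Adjust for 92% response: 925.14 / 0.92 = 1005.59.
Round up → n = 1006 per group.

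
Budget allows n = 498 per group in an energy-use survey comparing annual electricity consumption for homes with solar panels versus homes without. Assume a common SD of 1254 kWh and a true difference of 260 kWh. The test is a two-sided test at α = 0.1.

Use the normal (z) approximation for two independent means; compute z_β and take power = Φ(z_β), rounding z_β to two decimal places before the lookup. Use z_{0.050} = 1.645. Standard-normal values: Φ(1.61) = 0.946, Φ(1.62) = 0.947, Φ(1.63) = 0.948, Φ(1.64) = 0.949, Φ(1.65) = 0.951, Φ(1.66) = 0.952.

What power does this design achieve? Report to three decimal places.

Power ≈ 0.948

z_β = δ·√(n/(σ₁²+σ₂²)) − z_{α/2}
    = 260 · √(498/3145032) − 1.645
    = 260 · 0.01258 − 1.645
    = 3.2717 − 1.645 = 1.6267 → 1.63
Power = Φ(1.63) = 0.948.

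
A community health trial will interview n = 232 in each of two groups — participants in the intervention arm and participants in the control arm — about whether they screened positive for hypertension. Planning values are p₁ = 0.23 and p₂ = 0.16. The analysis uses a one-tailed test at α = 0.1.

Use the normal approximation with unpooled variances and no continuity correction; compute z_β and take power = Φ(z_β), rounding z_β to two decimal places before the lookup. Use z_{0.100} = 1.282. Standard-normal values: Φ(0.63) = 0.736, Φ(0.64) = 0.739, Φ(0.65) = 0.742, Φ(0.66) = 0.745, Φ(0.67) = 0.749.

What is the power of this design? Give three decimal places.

Power ≈ 0.736

z_β = |p₁−p₂|·√(n/[p₁q₁+p₂q₂]) − z_α
    = 0.07 · √(232/0.3115) − 1.282
    = 0.07 · 27.2907 − 1.282
    = 1.9104 − 1.282 = 0.6284 → 0.63
Power = Φ(0.63) = 0.736.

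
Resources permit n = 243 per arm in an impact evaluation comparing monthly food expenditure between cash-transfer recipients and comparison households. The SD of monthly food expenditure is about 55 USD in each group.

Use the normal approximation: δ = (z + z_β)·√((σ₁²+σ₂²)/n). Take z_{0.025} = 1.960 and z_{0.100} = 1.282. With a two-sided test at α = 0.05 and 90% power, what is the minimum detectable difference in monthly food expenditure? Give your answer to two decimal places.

Minimum detectable difference ≈ 16.18 USD

δ = (z_{α/2} + z_β) · √((σ₁²+σ₂²)/n)
  = (1.960 + 1.282) · √(6050/243)
  = 3.242 · √24.8971
  = 3.242 · 4.9897
  = 16.1766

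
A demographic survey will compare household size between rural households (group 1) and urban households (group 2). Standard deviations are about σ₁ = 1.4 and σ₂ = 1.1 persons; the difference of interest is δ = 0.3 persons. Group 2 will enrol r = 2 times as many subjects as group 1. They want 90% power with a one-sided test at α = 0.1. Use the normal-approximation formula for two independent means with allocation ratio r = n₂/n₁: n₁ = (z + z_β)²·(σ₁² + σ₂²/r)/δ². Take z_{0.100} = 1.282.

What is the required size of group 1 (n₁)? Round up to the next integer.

n₁ = 188

n₁ = (z_α + z_β)² · (σ₁² + σ₂²/r) / δ²
   = (1.282 + 1.282)² · (1.4² + 1.1²/2) / 0.3²
   = 6.5741 · (1.96 + 0.605) / 0.09
   = 6.5741 · 2.565 / 0.09
   = 187.36
Round up → n₁ = 188; n₂ = r·n₁ = 2 × 188 = 376.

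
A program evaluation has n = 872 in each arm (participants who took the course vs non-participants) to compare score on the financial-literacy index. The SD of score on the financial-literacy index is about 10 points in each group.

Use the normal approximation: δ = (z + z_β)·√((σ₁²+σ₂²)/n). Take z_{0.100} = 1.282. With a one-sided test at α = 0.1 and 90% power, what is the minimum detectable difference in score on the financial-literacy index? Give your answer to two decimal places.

δ = (z_α + z_β) · √((σ₁²+σ₂²)/n)
  = (1.282 + 1.282) · √(200/872)
  = 2.564 · √0.22936
  = 2.564 · 0.4789
  = 1.2279

Minimum detectable difference ≈ 1.23 points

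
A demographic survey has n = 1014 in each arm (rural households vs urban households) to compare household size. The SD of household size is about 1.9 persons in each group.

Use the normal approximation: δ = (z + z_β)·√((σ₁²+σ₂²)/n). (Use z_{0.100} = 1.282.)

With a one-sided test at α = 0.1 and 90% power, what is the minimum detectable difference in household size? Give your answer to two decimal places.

δ = (z_α + z_β) · √((σ₁²+σ₂²)/n)
  = (1.282 + 1.282) · √(7.22/1014)
  = 2.564 · √0.00712
  = 2.564 · 0.0844
  = 0.2164

Minimum detectable difference ≈ 0.22 persons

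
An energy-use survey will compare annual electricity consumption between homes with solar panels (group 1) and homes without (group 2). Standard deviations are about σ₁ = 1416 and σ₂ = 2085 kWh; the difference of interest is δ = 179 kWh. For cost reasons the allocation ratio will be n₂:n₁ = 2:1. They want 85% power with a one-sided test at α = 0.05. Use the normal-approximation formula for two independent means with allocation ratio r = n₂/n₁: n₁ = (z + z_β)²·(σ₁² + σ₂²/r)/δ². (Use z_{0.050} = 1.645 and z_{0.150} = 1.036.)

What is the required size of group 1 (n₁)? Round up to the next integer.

n₁ = (z_α + z_β)² · (σ₁² + σ₂²/r) / δ²
   = (1.645 + 1.036)² · (1416² + 2085²/2) / 179²
   = 7.1878 · (2005056 + 2173612.5) / 32041
   = 7.1878 · 4178668.5 / 32041
   = 937.40
Round up → n₁ = 938; n₂ = r·n₁ = 2 × 938 = 1876.

n₁ = 938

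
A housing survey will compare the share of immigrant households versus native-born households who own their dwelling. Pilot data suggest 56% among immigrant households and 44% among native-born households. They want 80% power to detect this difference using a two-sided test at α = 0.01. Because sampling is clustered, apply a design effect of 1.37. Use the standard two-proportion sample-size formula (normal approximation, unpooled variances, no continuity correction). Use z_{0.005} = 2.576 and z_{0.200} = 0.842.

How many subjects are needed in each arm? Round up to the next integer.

n = 548 per group

n = (z_{α/2} + z_β)² · [p₁(1−p₁) + p₂(1−p₂)] / (p₁ − p₂)²
  = (2.576 + 0.842)² · (0.56·0.44 + 0.44·0.56) / (0.12)²
  = (3.418)² · (0.2464 + 0.2464) / 0.0144
  = 11.6827 · 0.4928 / 0.0144
  = 399.81
Design effect: 1.37 × 399.81 = 547.74.
Round up → n = 548 per group.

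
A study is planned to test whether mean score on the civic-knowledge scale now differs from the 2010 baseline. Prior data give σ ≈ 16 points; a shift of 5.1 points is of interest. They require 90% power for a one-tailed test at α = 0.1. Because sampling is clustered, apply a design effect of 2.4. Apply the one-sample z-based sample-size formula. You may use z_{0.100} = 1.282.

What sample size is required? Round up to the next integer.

n = (z_α + z_β)² · σ² / δ²
  = (1.282 + 1.282)² · 16² / 5.1²
  = 6.5741 · 256 / 26.01
  = 64.70
Design effect: 2.4 × 64.70 = 155.29.
Round up → n = 156.

n = 156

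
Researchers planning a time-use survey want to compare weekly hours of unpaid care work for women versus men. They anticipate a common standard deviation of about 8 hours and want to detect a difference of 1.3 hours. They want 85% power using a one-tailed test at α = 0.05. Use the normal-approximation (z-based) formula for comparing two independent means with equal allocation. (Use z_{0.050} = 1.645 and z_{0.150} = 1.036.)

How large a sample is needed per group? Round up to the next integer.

n = 545 per group

n = (z_α + z_β)² · (σ₁² + σ₂²) / δ²
  = (1.645 + 1.036)² · (2·8² = 128) / 1.3²
  = 7.1878 · 128 / 1.69
  = 544.40
Round up → n = 545 per group.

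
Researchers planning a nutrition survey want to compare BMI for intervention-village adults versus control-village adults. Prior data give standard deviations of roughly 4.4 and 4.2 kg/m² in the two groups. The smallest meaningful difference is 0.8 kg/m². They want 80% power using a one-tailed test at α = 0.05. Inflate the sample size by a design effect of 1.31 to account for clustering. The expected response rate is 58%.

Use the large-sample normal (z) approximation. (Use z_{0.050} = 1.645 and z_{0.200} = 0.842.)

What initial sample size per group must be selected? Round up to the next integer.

n = (z_α + z_β)² · (σ₁² + σ₂²) / δ²
  = (1.645 + 0.842)² · (4.4² + 4.2² = 37) / 0.8²
  = 6.1852 · 37 / 0.64
  = 357.58
Design effect: 1.31 × 357.58 = 468.43.
Adjust for 58% response: 468.43 / 0.58 = 807.64.
Round up → n = 808 per group.

n = 808 per group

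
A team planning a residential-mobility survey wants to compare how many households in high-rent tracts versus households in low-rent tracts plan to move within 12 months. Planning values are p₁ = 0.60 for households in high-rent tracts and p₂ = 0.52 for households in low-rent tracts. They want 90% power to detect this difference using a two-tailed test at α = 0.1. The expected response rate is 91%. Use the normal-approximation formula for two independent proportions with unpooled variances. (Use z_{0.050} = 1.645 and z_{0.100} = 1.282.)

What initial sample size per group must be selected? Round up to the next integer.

n = (z_{α/2} + z_β)² · [p₁(1−p₁) + p₂(1−p₂)] / (p₁ − p₂)²
  = (1.645 + 1.282)² · (0.60·0.40 + 0.52·0.48) / (0.08)²
  = (2.927)² · (0.2400 + 0.2496) / 0.0064
  = 8.5673 · 0.4896 / 0.0064
  = 655.40
Adjust for 91% response: 655.40 / 0.91 = 720.22.
Round up → n = 721 per group.

n = 721 per group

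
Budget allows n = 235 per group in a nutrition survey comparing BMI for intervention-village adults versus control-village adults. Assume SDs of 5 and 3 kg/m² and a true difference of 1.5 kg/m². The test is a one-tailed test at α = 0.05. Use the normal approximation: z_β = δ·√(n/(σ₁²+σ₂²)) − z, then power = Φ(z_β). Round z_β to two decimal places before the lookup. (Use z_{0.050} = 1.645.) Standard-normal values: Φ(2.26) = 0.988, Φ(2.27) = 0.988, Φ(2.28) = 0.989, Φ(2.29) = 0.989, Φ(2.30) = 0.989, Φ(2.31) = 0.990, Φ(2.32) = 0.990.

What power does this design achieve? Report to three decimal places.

Power ≈ 0.989

z_β = δ·√(n/(σ₁²+σ₂²)) − z_α
    = 1.5 · √(235/34) − 1.645
    = 1.5 · 2.62902 − 1.645
    = 3.9435 − 1.645 = 2.2985 → 2.30
Power = Φ(2.30) = 0.989.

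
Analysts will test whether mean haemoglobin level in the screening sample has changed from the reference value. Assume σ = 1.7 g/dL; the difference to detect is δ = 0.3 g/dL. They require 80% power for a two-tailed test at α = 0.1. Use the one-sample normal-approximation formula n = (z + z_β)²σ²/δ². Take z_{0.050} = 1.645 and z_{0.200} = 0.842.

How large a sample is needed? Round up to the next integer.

n = (z_{α/2} + z_β)² · σ² / δ²
  = (1.645 + 0.842)² · 1.7² / 0.3²
  = 6.1852 · 2.89 / 0.09
  = 198.61
Round up → n = 199.

n = 199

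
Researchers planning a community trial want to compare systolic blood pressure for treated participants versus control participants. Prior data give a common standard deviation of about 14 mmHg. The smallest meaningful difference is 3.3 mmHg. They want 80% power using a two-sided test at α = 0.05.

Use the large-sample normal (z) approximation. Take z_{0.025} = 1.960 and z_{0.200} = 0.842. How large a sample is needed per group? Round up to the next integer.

n = (z_{α/2} + z_β)² · (σ₁² + σ₂²) / δ²
  = (1.960 + 0.842)² · (2·14² = 392) / 3.3²
  = 7.8512 · 392 / 10.89
  = 282.61
Round up → n = 283 per group.

n = 283 per group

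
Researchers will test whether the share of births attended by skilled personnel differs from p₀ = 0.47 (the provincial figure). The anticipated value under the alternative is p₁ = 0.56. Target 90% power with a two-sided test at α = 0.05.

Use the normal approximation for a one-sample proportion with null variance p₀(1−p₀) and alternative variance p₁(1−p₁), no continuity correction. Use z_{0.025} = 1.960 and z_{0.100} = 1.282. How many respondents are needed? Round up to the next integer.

n = 322

n = [z_{α/2}·√(p₀q₀) + z_β·√(p₁q₁)]² / (p₁ − p₀)²
  = [1.960·√(0.47·0.53) + 1.282·√(0.56·0.44)]² / (0.09)²
  = [1.960·0.4991 + 1.282·0.4964]² / 0.0081
  = [1.6146]² / 0.0081
  = 321.84
Round up → n = 322.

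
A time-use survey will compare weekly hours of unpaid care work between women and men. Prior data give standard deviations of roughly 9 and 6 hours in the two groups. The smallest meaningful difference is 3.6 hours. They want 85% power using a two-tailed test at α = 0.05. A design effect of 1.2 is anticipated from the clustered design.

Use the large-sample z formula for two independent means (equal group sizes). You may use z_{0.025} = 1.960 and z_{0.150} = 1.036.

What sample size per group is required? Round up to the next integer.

n = 98 per group

n = (z_{α/2} + z_β)² · (σ₁² + σ₂²) / δ²
  = (1.960 + 1.036)² · (9² + 6² = 117) / 3.6²
  = 8.9760 · 117 / 12.96
  = 81.03
Design effect: 1.2 × 81.03 = 97.24.
Round up → n = 98 per group.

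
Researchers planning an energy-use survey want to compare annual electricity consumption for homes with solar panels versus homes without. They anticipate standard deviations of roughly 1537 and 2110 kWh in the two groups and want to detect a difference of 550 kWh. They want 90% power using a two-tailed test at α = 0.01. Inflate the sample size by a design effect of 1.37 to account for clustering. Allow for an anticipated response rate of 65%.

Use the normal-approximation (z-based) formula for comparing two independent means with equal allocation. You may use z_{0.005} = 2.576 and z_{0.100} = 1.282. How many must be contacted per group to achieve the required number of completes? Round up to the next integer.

n = (z_{α/2} + z_β)² · (σ₁² + σ₂²) / δ²
  = (2.576 + 1.282)² · (1537² + 2110² = 6814469) / 550²
  = 14.8842 · 6814469 / 302500
  = 335.30
Design effect: 1.37 × 335.30 = 459.36.
Adjust for 65% response: 459.36 / 0.65 = 706.71.
Round up → n = 707 per group.

n = 707 per group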